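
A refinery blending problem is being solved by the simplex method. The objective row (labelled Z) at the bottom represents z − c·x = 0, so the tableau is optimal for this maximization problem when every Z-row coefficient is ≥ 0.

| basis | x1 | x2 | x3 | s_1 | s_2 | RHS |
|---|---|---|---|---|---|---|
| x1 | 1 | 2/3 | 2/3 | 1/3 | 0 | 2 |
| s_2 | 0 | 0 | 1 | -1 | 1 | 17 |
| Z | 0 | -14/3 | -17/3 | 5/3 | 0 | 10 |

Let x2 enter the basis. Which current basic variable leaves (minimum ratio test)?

Column x2 entries and ratios — x1: 2/(2/3) = 3; s_2: 0 ≤ 0, skip.
Smallest ratio is 3 in the row of x1, so x1 leaves.

x1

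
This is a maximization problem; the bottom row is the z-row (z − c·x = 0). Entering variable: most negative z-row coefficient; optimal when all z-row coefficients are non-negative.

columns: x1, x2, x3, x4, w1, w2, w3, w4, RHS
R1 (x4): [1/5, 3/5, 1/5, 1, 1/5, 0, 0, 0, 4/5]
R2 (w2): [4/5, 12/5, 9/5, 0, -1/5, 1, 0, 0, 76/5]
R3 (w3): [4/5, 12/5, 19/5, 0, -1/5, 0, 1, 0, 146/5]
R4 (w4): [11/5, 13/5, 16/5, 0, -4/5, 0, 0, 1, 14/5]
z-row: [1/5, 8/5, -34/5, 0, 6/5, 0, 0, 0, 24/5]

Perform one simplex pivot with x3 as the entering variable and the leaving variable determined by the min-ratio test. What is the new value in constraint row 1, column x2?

7/16

Ratio test on column x3 — row 1: (4/5)/(1/5) = 4; row 2: (76/5)/(9/5) = 76/9; row 3: (146/5)/(19/5) = 146/19; row 4: (14/5)/(16/5) = 7/8. Minimum is 7/8 at row 4 (w4 leaves); pivot element 16/5.
Divide row 4 by 16/5; eliminate column x3 from the other rows.
Row 1 update in column x2: 3/5 − (1/5)·(13/16) = 7/16.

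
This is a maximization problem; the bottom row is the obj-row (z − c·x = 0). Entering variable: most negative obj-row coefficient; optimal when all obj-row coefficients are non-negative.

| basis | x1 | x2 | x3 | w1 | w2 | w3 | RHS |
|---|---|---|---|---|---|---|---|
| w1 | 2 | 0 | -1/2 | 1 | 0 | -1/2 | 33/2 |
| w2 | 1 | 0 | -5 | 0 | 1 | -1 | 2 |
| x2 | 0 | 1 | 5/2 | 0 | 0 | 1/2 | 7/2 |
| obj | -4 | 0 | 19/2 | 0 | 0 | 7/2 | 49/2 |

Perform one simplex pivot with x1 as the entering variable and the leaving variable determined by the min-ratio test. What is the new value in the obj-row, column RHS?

Ratio test on column x1 — row 1: (33/2)/2 = 33/4; row 2: 2/1 = 2; row 3: entry 0 ≤ 0. Minimum is 2 at row 2 (w2 leaves); pivot element 1.
Divide row 2 by 1; eliminate column x1 from the other rows.
obj-row update in column RHS: 49/2 − (-4)·2 = 65/2.

65/2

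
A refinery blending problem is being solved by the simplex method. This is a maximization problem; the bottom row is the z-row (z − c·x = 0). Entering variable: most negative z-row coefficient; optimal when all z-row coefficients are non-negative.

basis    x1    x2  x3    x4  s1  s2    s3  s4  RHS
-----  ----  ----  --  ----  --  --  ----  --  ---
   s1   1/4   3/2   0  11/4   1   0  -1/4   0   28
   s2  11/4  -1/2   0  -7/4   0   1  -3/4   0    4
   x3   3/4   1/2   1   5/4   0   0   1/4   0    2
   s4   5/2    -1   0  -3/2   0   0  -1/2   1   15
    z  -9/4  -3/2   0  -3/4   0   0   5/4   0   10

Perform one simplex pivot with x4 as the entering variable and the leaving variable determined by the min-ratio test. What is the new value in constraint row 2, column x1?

Ratio test on column x4 — row 1: 28/(11/4) = 112/11; row 2: entry -7/4 ≤ 0; row 3: 2/(5/4) = 8/5; row 4: entry -3/2 ≤ 0. Minimum is 8/5 at row 3 (x3 leaves); pivot element 5/4.
Divide row 3 by 5/4; eliminate column x4 from the other rows.
Row 2 update in column x1: 11/4 − (-7/4)·(3/5) = 19/5.

19/5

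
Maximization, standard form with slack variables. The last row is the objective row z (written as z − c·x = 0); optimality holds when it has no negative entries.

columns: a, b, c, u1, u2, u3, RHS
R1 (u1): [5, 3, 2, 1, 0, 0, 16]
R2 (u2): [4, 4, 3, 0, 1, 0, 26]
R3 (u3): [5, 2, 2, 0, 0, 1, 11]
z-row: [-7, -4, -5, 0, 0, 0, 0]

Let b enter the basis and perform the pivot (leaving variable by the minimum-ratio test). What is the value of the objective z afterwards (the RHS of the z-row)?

Ratio test on column b — row 1: 16/3 = 16/3; row 2: 26/4 = 13/2; row 3: 11/2 = 11/2. Minimum is 16/3 at row 1 (u1 leaves); pivot element 3.
Pivot on row 1; the z-row RHS becomes 0 − (-4)·(16/3) = 64/3.

64/3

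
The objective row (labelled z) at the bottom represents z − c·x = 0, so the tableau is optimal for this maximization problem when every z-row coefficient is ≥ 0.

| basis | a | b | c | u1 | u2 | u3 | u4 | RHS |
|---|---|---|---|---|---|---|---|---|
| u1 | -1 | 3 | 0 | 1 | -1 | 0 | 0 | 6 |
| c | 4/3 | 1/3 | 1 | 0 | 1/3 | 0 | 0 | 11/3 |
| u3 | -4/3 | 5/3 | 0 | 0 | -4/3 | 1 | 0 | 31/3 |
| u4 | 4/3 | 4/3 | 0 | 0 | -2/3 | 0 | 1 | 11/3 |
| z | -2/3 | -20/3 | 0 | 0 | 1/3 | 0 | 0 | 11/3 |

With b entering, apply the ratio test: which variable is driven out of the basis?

u1

Column b entries and ratios — u1: 6/3 = 2; c: (11/3)/(1/3) = 11; u3: (31/3)/(5/3) = 31/5; u4: (11/3)/(4/3) = 11/4.
Smallest ratio is 2 in the row of u1, so u1 leaves.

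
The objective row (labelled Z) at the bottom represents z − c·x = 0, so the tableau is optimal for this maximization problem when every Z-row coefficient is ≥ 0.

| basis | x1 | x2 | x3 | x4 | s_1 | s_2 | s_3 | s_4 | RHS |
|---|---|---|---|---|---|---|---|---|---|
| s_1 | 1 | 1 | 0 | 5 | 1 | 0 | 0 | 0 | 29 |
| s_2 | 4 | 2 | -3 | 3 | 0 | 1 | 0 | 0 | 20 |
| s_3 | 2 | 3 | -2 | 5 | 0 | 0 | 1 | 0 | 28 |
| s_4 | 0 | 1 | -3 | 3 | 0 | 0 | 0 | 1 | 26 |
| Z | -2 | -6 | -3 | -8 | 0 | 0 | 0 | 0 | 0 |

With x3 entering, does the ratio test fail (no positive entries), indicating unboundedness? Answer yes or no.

yes

Every constraint-row entry in column x3 is ≤ 0, so increasing x3 is unbounded.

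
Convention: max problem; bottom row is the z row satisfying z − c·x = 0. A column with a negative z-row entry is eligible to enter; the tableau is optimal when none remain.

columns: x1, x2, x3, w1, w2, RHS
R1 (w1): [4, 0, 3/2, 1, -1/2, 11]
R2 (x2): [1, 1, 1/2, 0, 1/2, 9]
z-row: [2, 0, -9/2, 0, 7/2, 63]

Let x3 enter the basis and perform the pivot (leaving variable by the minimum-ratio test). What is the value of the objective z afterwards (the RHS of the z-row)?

Ratio test on column x3 — row 1: 11/(3/2) = 22/3; row 2: 9/(1/2) = 18. Minimum is 22/3 at row 1 (w1 leaves); pivot element 3/2.
Pivot on row 1; the z-row RHS becomes 63 − (-9/2)·(22/3) = 96.

96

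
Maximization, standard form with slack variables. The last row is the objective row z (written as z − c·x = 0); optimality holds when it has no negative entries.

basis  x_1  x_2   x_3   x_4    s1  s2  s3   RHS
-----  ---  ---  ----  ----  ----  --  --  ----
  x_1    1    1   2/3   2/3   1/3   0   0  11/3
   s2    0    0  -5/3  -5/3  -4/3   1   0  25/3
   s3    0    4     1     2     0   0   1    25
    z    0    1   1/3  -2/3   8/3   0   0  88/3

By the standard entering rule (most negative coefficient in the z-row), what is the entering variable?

x_4

Negative z-row entries: x_4: -2/3.
The most negative is -2/3 in column x_4, so x_4 enters.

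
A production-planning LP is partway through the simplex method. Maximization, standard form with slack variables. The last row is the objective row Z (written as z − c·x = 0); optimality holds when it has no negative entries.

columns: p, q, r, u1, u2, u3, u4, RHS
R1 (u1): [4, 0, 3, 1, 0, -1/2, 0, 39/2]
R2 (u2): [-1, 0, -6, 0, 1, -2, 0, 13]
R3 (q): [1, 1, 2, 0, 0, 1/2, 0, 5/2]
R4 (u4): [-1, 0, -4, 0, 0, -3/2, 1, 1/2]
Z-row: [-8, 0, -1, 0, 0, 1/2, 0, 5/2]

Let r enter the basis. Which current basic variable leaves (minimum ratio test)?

q

Column r entries and ratios — u1: (39/2)/3 = 13/2; u2: -6 ≤ 0, skip; q: (5/2)/2 = 5/4; u4: -4 ≤ 0, skip.
Smallest ratio is 5/4 in the row of q, so q leaves.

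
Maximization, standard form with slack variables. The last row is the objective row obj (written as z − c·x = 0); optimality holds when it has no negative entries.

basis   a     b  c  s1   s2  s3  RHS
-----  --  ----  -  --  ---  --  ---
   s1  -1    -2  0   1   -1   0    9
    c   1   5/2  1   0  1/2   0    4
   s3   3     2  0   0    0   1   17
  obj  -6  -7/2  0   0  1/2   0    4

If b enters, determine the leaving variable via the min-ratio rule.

Column b entries and ratios — s1: -2 ≤ 0, skip; c: 4/(5/2) = 8/5; s3: 17/2 = 17/2.
Smallest ratio is 8/5 in the row of c, so c leaves.

c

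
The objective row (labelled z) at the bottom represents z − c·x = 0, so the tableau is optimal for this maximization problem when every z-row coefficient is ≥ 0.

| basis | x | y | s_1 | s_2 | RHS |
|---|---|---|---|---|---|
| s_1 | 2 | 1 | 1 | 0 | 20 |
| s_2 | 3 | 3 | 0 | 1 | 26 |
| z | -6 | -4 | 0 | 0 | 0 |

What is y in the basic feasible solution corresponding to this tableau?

0

y is not in the basis, so in the current basic feasible solution y = 0.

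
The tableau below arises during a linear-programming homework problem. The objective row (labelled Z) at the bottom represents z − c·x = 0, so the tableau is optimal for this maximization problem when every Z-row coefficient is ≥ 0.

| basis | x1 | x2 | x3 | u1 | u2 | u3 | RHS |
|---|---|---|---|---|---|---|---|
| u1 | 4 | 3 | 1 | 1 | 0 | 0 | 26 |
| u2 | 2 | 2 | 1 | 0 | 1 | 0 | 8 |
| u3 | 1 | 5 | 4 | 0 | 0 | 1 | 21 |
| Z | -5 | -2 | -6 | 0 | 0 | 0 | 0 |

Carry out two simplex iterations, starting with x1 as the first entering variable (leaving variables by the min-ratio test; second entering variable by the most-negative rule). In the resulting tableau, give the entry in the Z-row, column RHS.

Ratio test on column x1 — row 1: 26/4 = 13/2; row 2: 8/2 = 4; row 3: 21/1 = 21. Minimum is 4 at row 2 (u2 leaves); pivot element 2.
Divide row 2 by 2; eliminate column x1 from the other rows.
Second iteration: most negative Z-row entry is -7/2 in column x3, so x3 enters.
Ratio test on column x3 — row 1: entry -1 ≤ 0; row 2: 4/(1/2) = 8; row 3: 17/(7/2) = 34/7. Minimum is 34/7 at row 3 (u3 leaves); pivot element 7/2.
Divide row 3 by 7/2; eliminate column x3 from the other rows.
After both pivots, the entry at the Z-row, column RHS is 37.

37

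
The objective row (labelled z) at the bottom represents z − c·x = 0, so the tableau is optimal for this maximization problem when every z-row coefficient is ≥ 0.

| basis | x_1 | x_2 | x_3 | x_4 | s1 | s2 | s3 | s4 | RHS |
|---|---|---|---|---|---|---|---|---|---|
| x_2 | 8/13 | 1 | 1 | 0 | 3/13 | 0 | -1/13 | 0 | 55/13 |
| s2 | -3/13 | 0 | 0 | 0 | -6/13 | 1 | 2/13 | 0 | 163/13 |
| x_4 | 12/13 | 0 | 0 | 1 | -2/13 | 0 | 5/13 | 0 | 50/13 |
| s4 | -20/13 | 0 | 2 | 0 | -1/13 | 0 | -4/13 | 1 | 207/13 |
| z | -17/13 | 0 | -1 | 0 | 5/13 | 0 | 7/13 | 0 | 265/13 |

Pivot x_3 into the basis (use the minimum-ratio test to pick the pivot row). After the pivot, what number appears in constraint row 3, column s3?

5/13

Ratio test on column x_3 — row 1: (55/13)/1 = 55/13; row 2: entry 0 ≤ 0; row 3: entry 0 ≤ 0; row 4: (207/13)/2 = 207/26. Minimum is 55/13 at row 1 (x_2 leaves); pivot element 1.
Divide row 1 by 1; eliminate column x_3 from the other rows.
Row 3 update in column s3: 5/13 − 0·(-1/13) = 5/13.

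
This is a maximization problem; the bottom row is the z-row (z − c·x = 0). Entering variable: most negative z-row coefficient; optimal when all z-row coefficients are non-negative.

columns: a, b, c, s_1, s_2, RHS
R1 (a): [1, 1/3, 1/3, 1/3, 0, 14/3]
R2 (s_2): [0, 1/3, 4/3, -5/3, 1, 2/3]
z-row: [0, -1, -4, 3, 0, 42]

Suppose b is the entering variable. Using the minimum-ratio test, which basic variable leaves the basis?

Column b entries and ratios — a: (14/3)/(1/3) = 14; s_2: (2/3)/(1/3) = 2.
Smallest ratio is 2 in the row of s_2, so s_2 leaves.

s_2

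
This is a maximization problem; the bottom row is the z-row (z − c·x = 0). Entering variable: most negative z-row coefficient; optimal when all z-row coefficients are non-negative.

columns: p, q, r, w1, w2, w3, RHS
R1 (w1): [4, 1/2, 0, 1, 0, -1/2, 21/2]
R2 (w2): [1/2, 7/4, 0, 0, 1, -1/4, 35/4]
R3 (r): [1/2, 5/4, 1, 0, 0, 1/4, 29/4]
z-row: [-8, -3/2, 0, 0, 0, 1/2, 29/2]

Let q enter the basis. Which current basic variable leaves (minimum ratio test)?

w2

Column q entries and ratios — w1: (21/2)/(1/2) = 21; w2: (35/4)/(7/4) = 5; r: (29/4)/(5/4) = 29/5.
Smallest ratio is 5 in the row of w2, so w2 leaves.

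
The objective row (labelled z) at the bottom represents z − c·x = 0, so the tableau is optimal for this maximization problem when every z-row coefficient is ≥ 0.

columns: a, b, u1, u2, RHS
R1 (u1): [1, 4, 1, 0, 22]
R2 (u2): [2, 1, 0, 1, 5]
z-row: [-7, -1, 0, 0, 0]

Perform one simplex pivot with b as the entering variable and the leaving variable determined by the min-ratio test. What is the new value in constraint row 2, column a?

Ratio test on column b — row 1: 22/4 = 11/2; row 2: 5/1 = 5. Minimum is 5 at row 2 (u2 leaves); pivot element 1.
Divide row 2 by 1; eliminate column b from the other rows.
In the new row 2, the a entry is the old entry divided by the pivot: 2/1 = 2.

2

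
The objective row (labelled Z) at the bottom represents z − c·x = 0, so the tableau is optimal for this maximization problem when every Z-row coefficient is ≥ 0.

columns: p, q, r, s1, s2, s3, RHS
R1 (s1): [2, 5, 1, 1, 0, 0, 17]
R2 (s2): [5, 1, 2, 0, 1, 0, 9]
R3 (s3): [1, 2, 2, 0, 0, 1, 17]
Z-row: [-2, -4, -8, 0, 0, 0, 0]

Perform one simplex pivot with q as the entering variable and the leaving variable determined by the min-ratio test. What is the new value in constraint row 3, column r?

Ratio test on column q — row 1: 17/5 = 17/5; row 2: 9/1 = 9; row 3: 17/2 = 17/2. Minimum is 17/5 at row 1 (s1 leaves); pivot element 5.
Divide row 1 by 5; eliminate column q from the other rows.
Row 3 update in column r: 2 − 2·(1/5) = 8/5.

8/5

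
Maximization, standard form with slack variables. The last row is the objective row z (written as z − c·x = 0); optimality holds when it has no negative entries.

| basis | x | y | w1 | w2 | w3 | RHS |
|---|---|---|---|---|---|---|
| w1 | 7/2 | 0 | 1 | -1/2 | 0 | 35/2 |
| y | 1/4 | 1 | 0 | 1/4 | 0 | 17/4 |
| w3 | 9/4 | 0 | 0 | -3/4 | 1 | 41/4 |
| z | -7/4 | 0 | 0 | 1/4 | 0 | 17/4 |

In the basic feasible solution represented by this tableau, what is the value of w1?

w1 is basic (row 1); its value is the RHS of that row, 35/2.

35/2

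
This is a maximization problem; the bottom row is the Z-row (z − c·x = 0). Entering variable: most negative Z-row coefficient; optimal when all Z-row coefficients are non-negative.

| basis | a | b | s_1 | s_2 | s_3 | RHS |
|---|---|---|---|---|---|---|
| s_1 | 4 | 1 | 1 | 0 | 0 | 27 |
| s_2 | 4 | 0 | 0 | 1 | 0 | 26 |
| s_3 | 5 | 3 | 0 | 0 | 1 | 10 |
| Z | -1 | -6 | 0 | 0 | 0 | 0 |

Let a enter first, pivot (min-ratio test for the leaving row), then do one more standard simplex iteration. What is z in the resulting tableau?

20

Ratio test on column a — row 1: 27/4 = 27/4; row 2: 26/4 = 13/2; row 3: 10/5 = 2. Minimum is 2 at row 3 (s_3 leaves); pivot element 5.
Pivot on row 3; the Z-row RHS becomes 0 − (-1)·2 = 2.
Next entering variable (most negative Z-row entry -27/5): b.
Ratio test on column b — row 1: entry -7/5 ≤ 0; row 2: entry -12/5 ≤ 0; row 3: 2/(3/5) = 10/3. Minimum is 10/3 at row 3 (a leaves); pivot element 3/5.
After the second pivot the Z-row RHS is 2 − (-27/5)·(10/3) = 20.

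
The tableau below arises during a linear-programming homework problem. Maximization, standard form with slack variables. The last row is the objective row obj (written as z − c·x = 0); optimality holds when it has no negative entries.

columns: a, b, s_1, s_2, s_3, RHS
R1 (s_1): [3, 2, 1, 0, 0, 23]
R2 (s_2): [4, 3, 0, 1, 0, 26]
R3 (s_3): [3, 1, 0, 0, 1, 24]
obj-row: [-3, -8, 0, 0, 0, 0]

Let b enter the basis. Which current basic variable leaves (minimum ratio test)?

s_2

Column b entries and ratios — s_1: 23/2 = 23/2; s_2: 26/3 = 26/3; s_3: 24/1 = 24.
Smallest ratio is 26/3 in the row of s_2, so s_2 leaves.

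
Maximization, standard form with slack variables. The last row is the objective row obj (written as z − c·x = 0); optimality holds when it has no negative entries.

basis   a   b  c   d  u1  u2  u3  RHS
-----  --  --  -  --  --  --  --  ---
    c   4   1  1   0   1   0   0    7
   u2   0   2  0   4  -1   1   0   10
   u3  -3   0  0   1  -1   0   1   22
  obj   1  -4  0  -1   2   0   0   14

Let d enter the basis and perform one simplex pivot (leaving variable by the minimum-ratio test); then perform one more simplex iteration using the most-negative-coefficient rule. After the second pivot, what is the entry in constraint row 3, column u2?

0

Ratio test on column d — row 1: entry 0 ≤ 0; row 2: 10/4 = 5/2; row 3: 22/1 = 22. Minimum is 5/2 at row 2 (u2 leaves); pivot element 4.
Divide row 2 by 4; eliminate column d from the other rows.
Second iteration: most negative obj-row entry is -7/2 in column b, so b enters.
Ratio test on column b — row 1: 7/1 = 7; row 2: (5/2)/(1/2) = 5; row 3: entry -1/2 ≤ 0. Minimum is 5 at row 2 (d leaves); pivot element 1/2.
Divide row 2 by 1/2; eliminate column b from the other rows.
After both pivots, the entry at constraint row 3, column u2 is 0.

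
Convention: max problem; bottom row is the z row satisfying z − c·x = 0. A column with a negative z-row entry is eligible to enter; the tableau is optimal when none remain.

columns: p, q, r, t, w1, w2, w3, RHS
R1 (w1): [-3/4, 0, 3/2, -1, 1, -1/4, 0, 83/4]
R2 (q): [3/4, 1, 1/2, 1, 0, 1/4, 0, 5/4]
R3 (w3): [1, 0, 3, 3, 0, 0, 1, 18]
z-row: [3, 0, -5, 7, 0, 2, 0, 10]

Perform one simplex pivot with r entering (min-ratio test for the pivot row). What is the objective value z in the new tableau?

45/2

Ratio test on column r — row 1: (83/4)/(3/2) = 83/6; row 2: (5/4)/(1/2) = 5/2; row 3: 18/3 = 6. Minimum is 5/2 at row 2 (q leaves); pivot element 1/2.
Pivot on row 2; the z-row RHS becomes 10 − (-5)·(5/2) = 45/2.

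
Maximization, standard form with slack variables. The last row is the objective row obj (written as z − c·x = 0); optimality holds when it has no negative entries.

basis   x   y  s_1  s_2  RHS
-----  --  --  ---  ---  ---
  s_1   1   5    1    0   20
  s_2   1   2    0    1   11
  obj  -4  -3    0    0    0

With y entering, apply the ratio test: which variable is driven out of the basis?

s_1

Column y entries and ratios — s_1: 20/5 = 4; s_2: 11/2 = 11/2.
Smallest ratio is 4 in the row of s_1, so s_1 leaves.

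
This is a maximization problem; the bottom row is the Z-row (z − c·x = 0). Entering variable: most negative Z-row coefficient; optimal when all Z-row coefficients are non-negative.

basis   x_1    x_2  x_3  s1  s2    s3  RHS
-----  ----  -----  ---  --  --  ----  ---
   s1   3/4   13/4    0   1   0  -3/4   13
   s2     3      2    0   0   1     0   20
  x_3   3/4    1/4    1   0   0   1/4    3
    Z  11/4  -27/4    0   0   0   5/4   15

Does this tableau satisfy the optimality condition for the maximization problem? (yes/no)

The Z-row has a negative entry -27/4 in column x_2, so it is not optimal.

no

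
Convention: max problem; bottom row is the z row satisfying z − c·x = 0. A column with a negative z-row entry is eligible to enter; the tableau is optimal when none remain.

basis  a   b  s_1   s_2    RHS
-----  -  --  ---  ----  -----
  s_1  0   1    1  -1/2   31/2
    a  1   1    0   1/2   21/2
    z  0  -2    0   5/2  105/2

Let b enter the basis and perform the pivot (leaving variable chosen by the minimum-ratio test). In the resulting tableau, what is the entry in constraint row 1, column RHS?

Ratio test on column b — row 1: (31/2)/1 = 31/2; row 2: (21/2)/1 = 21/2. Minimum is 21/2 at row 2 (a leaves); pivot element 1.
Divide row 2 by 1; eliminate column b from the other rows.
Row 1 update in column RHS: 31/2 − 1·(21/2) = 5.

5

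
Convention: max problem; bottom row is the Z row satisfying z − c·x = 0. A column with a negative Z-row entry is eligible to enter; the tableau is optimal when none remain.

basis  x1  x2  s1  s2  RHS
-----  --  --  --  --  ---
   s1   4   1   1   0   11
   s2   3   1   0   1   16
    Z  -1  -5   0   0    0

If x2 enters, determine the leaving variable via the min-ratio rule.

Column x2 entries and ratios — s1: 11/1 = 11; s2: 16/1 = 16.
Smallest ratio is 11 in the row of s1, so s1 leaves.

s1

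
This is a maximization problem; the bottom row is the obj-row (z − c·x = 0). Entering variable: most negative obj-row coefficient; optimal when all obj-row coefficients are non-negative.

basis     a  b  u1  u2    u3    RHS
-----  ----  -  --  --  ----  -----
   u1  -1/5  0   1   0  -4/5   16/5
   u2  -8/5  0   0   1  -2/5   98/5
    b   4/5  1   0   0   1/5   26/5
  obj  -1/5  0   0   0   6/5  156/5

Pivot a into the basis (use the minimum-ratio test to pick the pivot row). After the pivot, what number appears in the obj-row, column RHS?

65/2

Ratio test on column a — row 1: entry -1/5 ≤ 0; row 2: entry -8/5 ≤ 0; row 3: (26/5)/(4/5) = 13/2. Minimum is 13/2 at row 3 (b leaves); pivot element 4/5.
Divide row 3 by 4/5; eliminate column a from the other rows.
obj-row update in column RHS: 156/5 − (-1/5)·(13/2) = 65/2.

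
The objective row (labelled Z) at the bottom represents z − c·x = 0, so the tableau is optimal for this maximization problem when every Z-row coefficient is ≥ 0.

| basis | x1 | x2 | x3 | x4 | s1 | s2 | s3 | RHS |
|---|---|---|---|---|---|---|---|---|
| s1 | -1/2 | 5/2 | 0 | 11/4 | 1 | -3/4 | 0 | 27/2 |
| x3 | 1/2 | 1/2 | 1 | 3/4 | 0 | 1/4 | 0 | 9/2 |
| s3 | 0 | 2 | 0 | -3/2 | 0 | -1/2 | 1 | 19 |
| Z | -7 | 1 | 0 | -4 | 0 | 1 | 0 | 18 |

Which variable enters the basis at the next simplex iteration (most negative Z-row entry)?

x1

Negative Z-row entries: x1: -7, x4: -4.
The most negative is -7 in column x1, so x1 enters.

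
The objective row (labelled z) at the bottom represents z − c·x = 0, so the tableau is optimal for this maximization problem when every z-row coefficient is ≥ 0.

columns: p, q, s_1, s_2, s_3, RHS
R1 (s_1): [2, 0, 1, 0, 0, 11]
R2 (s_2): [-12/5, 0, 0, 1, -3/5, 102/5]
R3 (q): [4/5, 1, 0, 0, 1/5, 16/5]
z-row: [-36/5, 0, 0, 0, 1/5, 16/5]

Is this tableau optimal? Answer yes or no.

no

The z-row has a negative entry -36/5 in column p, so it is not optimal.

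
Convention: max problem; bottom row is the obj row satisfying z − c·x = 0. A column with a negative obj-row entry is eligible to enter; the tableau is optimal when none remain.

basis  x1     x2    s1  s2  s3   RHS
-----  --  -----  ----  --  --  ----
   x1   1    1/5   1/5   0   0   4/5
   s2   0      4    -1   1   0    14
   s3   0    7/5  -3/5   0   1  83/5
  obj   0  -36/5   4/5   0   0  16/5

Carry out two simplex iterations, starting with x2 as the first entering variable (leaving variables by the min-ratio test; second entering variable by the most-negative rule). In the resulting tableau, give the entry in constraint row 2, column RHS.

Ratio test on column x2 — row 1: (4/5)/(1/5) = 4; row 2: 14/4 = 7/2; row 3: (83/5)/(7/5) = 83/7. Minimum is 7/2 at row 2 (s2 leaves); pivot element 4.
Divide row 2 by 4; eliminate column x2 from the other rows.
Second iteration: most negative obj-row entry is -1 in column s1, so s1 enters.
Ratio test on column s1 — row 1: (1/10)/(1/4) = 2/5; row 2: entry -1/4 ≤ 0; row 3: entry -1/4 ≤ 0. Minimum is 2/5 at row 1 (x1 leaves); pivot element 1/4.
Divide row 1 by 1/4; eliminate column s1 from the other rows.
After both pivots, the entry at constraint row 2, column RHS is 18/5.

18/5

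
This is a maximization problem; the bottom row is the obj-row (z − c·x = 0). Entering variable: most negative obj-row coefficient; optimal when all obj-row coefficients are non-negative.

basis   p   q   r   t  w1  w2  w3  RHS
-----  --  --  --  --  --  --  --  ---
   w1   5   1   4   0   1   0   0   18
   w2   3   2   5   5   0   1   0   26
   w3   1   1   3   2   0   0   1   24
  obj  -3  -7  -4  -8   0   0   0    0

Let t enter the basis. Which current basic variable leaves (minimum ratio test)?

Column t entries and ratios — w1: 0 ≤ 0, skip; w2: 26/5 = 26/5; w3: 24/2 = 12.
Smallest ratio is 26/5 in the row of w2, so w2 leaves.

w2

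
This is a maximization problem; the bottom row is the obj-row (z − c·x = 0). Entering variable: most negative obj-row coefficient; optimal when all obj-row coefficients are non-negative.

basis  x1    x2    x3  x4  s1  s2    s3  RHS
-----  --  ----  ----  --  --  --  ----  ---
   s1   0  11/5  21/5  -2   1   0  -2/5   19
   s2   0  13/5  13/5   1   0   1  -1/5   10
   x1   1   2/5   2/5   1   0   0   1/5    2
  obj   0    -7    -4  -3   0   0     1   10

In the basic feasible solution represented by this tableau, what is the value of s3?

0

s3 is not in the basis, so in the current basic feasible solution s3 = 0.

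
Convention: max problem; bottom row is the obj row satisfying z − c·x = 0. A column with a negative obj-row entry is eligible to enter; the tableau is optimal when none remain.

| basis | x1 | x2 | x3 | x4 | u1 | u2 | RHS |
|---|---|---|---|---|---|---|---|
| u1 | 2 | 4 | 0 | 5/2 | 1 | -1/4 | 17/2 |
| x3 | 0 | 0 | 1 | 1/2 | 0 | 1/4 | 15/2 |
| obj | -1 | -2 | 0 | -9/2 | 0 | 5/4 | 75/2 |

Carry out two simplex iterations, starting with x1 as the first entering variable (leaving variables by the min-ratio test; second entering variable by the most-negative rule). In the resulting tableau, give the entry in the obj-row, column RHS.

Ratio test on column x1 — row 1: (17/2)/2 = 17/4; row 2: entry 0 ≤ 0. Minimum is 17/4 at row 1 (u1 leaves); pivot element 2.
Divide row 1 by 2; eliminate column x1 from the other rows.
Second iteration: most negative obj-row entry is -13/4 in column x4, so x4 enters.
Ratio test on column x4 — row 1: (17/4)/(5/4) = 17/5; row 2: (15/2)/(1/2) = 15. Minimum is 17/5 at row 1 (x1 leaves); pivot element 5/4.
Divide row 1 by 5/4; eliminate column x4 from the other rows.
After both pivots, the entry at the obj-row, column RHS is 264/5.

264/5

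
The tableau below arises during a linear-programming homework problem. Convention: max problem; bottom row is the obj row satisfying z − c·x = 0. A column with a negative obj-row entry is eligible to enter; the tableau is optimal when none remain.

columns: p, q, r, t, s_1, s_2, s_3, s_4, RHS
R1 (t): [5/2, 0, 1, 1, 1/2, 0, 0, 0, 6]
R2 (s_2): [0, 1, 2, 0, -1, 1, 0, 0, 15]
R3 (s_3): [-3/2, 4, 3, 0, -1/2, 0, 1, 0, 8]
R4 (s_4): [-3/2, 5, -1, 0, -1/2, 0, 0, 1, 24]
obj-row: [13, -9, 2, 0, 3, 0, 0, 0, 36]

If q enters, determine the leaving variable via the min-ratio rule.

s_3

Column q entries and ratios — t: 0 ≤ 0, skip; s_2: 15/1 = 15; s_3: 8/4 = 2; s_4: 24/5 = 24/5.
Smallest ratio is 2 in the row of s_3, so s_3 leaves.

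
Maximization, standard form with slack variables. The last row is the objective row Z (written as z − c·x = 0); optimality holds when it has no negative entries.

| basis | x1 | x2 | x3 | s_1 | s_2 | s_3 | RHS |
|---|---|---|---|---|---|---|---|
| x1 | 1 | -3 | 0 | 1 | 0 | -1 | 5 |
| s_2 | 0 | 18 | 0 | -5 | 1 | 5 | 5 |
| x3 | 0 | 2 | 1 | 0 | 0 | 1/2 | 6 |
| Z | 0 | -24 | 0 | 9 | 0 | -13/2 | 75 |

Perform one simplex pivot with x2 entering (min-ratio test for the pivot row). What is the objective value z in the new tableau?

Ratio test on column x2 — row 1: entry -3 ≤ 0; row 2: 5/18 = 5/18; row 3: 6/2 = 3. Minimum is 5/18 at row 2 (s_2 leaves); pivot element 18.
Pivot on row 2; the Z-row RHS becomes 75 − (-24)·(5/18) = 245/3.

245/3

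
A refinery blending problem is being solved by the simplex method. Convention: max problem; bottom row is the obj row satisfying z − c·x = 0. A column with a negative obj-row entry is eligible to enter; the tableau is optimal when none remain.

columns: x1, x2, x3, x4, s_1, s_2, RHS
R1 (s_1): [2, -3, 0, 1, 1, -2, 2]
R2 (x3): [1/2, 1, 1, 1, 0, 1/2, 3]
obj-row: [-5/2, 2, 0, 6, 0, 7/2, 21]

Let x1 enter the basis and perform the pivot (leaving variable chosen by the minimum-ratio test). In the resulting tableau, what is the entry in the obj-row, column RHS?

47/2

Ratio test on column x1 — row 1: 2/2 = 1; row 2: 3/(1/2) = 6. Minimum is 1 at row 1 (s_1 leaves); pivot element 2.
Divide row 1 by 2; eliminate column x1 from the other rows.
obj-row update in column RHS: 21 − (-5/2)·1 = 47/2.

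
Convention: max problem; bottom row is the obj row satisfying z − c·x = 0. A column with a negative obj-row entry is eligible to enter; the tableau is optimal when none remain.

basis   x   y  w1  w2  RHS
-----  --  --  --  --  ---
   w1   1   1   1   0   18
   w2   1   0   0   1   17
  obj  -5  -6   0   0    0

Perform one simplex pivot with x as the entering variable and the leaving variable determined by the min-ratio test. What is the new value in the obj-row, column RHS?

85

Ratio test on column x — row 1: 18/1 = 18; row 2: 17/1 = 17. Minimum is 17 at row 2 (w2 leaves); pivot element 1.
Divide row 2 by 1; eliminate column x from the other rows.
obj-row update in column RHS: 0 − (-5)·17 = 85.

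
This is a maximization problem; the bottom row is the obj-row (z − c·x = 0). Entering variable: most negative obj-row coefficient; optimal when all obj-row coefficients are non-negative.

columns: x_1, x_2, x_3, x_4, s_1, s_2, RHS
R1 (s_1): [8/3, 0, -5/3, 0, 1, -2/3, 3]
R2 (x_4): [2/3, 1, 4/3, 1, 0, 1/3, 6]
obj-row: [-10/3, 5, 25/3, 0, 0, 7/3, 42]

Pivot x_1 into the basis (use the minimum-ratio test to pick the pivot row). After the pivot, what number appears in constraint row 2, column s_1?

Ratio test on column x_1 — row 1: 3/(8/3) = 9/8; row 2: 6/(2/3) = 9. Minimum is 9/8 at row 1 (s_1 leaves); pivot element 8/3.
Divide row 1 by 8/3; eliminate column x_1 from the other rows.
Row 2 update in column s_1: 0 − (2/3)·(3/8) = -1/4.

-1/4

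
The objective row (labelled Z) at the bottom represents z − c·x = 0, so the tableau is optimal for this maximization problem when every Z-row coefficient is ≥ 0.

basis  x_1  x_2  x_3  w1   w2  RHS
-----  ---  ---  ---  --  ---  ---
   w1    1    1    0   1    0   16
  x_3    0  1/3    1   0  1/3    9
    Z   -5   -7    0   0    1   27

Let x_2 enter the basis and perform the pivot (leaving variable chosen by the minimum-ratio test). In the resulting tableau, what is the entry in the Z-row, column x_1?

Ratio test on column x_2 — row 1: 16/1 = 16; row 2: 9/(1/3) = 27. Minimum is 16 at row 1 (w1 leaves); pivot element 1.
Divide row 1 by 1; eliminate column x_2 from the other rows.
Z-row update in column x_1: -5 − (-7)·1 = 2.

2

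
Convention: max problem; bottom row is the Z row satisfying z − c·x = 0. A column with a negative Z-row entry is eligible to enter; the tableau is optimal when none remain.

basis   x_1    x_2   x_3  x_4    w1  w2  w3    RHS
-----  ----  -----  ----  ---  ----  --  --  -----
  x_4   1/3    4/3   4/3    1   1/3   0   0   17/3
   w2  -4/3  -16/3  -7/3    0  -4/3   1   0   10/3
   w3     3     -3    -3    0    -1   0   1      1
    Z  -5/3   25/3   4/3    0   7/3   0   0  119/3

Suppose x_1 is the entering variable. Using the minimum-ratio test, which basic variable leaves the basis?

Column x_1 entries and ratios — x_4: (17/3)/(1/3) = 17; w2: -4/3 ≤ 0, skip; w3: 1/3 = 1/3.
Smallest ratio is 1/3 in the row of w3, so w3 leaves.

w3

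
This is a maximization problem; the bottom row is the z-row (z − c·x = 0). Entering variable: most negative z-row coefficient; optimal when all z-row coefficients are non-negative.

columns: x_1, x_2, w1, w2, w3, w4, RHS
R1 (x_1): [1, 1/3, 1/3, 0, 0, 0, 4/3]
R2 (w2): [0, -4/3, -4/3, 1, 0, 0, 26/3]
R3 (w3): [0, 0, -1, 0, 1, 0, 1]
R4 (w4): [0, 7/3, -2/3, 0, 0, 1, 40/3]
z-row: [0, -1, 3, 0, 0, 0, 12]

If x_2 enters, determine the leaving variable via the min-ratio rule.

Column x_2 entries and ratios — x_1: (4/3)/(1/3) = 4; w2: -4/3 ≤ 0, skip; w3: 0 ≤ 0, skip; w4: (40/3)/(7/3) = 40/7.
Smallest ratio is 4 in the row of x_1, so x_1 leaves.

x_1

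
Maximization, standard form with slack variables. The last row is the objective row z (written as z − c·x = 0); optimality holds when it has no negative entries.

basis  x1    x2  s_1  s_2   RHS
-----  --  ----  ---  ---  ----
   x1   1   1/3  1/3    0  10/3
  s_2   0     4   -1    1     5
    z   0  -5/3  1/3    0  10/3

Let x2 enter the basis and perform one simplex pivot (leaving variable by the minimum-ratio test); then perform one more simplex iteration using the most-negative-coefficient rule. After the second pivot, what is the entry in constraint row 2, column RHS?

Ratio test on column x2 — row 1: (10/3)/(1/3) = 10; row 2: 5/4 = 5/4. Minimum is 5/4 at row 2 (s_2 leaves); pivot element 4.
Divide row 2 by 4; eliminate column x2 from the other rows.
Second iteration: most negative z-row entry is -1/12 in column s_1, so s_1 enters.
Ratio test on column s_1 — row 1: (35/12)/(5/12) = 7; row 2: entry -1/4 ≤ 0. Minimum is 7 at row 1 (x1 leaves); pivot element 5/12.
Divide row 1 by 5/12; eliminate column s_1 from the other rows.
After both pivots, the entry at constraint row 2, column RHS is 3.

3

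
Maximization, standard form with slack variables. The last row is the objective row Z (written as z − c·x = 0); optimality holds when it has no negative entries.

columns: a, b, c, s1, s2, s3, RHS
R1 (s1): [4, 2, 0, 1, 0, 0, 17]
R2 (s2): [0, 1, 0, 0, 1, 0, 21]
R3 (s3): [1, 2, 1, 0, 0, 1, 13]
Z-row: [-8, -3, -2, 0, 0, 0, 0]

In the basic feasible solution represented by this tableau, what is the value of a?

0

a is not in the basis, so in the current basic feasible solution a = 0.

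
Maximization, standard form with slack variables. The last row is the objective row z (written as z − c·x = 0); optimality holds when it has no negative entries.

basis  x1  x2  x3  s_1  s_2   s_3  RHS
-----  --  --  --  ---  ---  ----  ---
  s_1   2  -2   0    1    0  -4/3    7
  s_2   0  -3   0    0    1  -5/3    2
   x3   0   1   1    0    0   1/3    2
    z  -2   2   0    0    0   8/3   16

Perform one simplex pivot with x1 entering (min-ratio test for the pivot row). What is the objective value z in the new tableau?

23

Ratio test on column x1 — row 1: 7/2 = 7/2; row 2: entry 0 ≤ 0; row 3: entry 0 ≤ 0. Minimum is 7/2 at row 1 (s_1 leaves); pivot element 2.
Pivot on row 1; the z-row RHS becomes 16 − (-2)·(7/2) = 23.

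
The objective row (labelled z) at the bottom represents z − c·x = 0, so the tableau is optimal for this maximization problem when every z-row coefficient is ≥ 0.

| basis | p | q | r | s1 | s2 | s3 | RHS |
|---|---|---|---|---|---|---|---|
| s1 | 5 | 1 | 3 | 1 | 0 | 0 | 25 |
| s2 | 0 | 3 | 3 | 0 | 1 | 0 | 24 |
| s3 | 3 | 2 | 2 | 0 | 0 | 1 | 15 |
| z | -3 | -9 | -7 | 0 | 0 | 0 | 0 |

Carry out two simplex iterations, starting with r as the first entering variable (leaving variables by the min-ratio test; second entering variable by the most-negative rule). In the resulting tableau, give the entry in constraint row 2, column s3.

-3/2

Ratio test on column r — row 1: 25/3 = 25/3; row 2: 24/3 = 8; row 3: 15/2 = 15/2. Minimum is 15/2 at row 3 (s3 leaves); pivot element 2.
Divide row 3 by 2; eliminate column r from the other rows.
Second iteration: most negative z-row entry is -2 in column q, so q enters.
Ratio test on column q — row 1: entry -2 ≤ 0; row 2: entry 0 ≤ 0; row 3: (15/2)/1 = 15/2. Minimum is 15/2 at row 3 (r leaves); pivot element 1.
Divide row 3 by 1; eliminate column q from the other rows.
After both pivots, the entry at constraint row 2, column s3 is -3/2.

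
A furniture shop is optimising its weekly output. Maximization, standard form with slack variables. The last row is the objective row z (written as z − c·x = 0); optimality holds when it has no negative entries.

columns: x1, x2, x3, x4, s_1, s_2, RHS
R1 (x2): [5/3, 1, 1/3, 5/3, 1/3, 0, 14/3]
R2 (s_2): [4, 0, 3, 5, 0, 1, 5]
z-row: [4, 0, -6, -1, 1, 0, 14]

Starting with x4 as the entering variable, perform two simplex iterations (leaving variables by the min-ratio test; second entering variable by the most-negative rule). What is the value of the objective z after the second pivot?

24

Ratio test on column x4 — row 1: (14/3)/(5/3) = 14/5; row 2: 5/5 = 1. Minimum is 1 at row 2 (s_2 leaves); pivot element 5.
Pivot on row 2; the z-row RHS becomes 14 − (-1)·1 = 15.
Next entering variable (most negative z-row entry -27/5): x3.
Ratio test on column x3 — row 1: entry -2/3 ≤ 0; row 2: 1/(3/5) = 5/3. Minimum is 5/3 at row 2 (x4 leaves); pivot element 3/5.
After the second pivot the z-row RHS is 15 − (-27/5)·(5/3) = 24.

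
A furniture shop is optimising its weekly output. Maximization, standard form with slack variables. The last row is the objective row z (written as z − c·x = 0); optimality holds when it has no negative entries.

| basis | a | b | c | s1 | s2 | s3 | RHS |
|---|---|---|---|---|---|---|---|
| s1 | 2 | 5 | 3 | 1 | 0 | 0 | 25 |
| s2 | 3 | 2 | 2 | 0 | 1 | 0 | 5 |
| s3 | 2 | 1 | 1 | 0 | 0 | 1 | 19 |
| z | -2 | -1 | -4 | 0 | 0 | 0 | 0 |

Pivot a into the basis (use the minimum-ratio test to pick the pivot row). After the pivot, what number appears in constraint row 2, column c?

2/3

Ratio test on column a — row 1: 25/2 = 25/2; row 2: 5/3 = 5/3; row 3: 19/2 = 19/2. Minimum is 5/3 at row 2 (s2 leaves); pivot element 3.
Divide row 2 by 3; eliminate column a from the other rows.
In the new row 2, the c entry is the old entry divided by the pivot: 2/3 = 2/3.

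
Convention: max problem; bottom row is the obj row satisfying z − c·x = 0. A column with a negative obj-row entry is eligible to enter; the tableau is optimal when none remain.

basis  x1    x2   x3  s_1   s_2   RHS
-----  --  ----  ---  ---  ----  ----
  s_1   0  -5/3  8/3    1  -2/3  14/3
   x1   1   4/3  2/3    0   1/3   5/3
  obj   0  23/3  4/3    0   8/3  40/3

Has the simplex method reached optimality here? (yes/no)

Every obj-row coefficient is ≥ 0, so the tableau is optimal.

yes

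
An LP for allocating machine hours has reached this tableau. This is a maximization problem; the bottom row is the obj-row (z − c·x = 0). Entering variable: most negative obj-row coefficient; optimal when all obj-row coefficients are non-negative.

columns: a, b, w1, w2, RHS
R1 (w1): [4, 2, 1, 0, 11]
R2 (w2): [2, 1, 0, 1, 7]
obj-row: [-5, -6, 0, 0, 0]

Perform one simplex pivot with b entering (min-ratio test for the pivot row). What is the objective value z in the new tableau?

Ratio test on column b — row 1: 11/2 = 11/2; row 2: 7/1 = 7. Minimum is 11/2 at row 1 (w1 leaves); pivot element 2.
Pivot on row 1; the obj-row RHS becomes 0 − (-6)·(11/2) = 33.

33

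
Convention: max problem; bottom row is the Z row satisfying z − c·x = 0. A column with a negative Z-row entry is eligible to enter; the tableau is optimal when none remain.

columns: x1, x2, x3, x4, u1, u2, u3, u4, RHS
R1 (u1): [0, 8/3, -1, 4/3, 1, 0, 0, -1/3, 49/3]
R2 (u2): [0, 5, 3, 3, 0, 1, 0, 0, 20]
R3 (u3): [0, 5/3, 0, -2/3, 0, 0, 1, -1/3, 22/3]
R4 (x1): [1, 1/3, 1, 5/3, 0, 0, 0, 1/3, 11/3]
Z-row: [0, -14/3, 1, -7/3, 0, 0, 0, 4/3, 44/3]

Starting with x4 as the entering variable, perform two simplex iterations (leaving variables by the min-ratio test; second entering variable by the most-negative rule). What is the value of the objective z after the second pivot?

717/22

Ratio test on column x4 — row 1: (49/3)/(4/3) = 49/4; row 2: 20/3 = 20/3; row 3: entry -2/3 ≤ 0; row 4: (11/3)/(5/3) = 11/5. Minimum is 11/5 at row 4 (x1 leaves); pivot element 5/3.
Pivot on row 4; the Z-row RHS becomes 44/3 − (-7/3)·(11/5) = 99/5.
Next entering variable (most negative Z-row entry -21/5): x2.
Ratio test on column x2 — row 1: (67/5)/(12/5) = 67/12; row 2: (67/5)/(22/5) = 67/22; row 3: (44/5)/(9/5) = 44/9; row 4: (11/5)/(1/5) = 11. Minimum is 67/22 at row 2 (u2 leaves); pivot element 22/5.
After the second pivot the Z-row RHS is 99/5 − (-21/5)·(67/22) = 717/22.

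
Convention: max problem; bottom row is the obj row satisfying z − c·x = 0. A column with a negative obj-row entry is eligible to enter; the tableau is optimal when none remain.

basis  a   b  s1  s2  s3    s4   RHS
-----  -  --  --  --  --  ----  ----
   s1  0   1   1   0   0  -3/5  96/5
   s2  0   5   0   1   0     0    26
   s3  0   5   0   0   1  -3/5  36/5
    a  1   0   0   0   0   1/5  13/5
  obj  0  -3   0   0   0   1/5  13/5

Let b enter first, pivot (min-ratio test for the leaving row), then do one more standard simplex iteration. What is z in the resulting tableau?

Ratio test on column b — row 1: (96/5)/1 = 96/5; row 2: 26/5 = 26/5; row 3: (36/5)/5 = 36/25; row 4: entry 0 ≤ 0. Minimum is 36/25 at row 3 (s3 leaves); pivot element 5.
Pivot on row 3; the obj-row RHS becomes 13/5 − (-3)·(36/25) = 173/25.
Next entering variable (most negative obj-row entry -4/25): s4.
Ratio test on column s4 — row 1: entry -12/25 ≤ 0; row 2: (94/5)/(3/5) = 94/3; row 3: entry -3/25 ≤ 0; row 4: (13/5)/(1/5) = 13. Minimum is 13 at row 4 (a leaves); pivot element 1/5.
After the second pivot the obj-row RHS is 173/25 − (-4/25)·13 = 9.

9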